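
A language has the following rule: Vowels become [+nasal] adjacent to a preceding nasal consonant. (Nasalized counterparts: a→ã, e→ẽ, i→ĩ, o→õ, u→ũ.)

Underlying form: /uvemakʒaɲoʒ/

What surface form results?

[uvemãkʒaɲõʒ]

/a/ after nasal /m/ → [ã]
/o/ after nasal /ɲ/ → [õ]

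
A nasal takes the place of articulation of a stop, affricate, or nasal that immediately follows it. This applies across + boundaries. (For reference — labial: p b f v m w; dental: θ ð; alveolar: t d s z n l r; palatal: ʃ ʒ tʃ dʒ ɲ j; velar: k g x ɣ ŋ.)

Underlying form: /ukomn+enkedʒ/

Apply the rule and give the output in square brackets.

/m/ before /n/ (alveolar) → [n]
/n/ before /k/ (velar) → [ŋ]

[ukonn+eŋkedʒ]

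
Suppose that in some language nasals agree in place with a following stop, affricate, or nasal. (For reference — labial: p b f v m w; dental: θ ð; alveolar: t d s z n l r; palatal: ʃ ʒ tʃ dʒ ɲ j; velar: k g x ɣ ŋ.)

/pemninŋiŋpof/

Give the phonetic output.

/m/ before /n/ (alveolar) → [n]
/n/ before /ŋ/ (velar) → [ŋ]
/ŋ/ before /p/ (labial) → [m]

[penniŋŋimpof]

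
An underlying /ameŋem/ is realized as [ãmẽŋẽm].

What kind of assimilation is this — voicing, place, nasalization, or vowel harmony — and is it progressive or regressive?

nasalization, regressive

/a/→[ã] /e/→[ẽ] /e/→[ẽ].
Each target copies a feature from the following segment, so the direction is regressive.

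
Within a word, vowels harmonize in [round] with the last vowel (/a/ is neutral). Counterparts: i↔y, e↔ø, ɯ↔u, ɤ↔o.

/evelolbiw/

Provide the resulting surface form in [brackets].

[evelɤlbiw]

/o/ harmonizes with /i/ ([-round]) → [ɤ]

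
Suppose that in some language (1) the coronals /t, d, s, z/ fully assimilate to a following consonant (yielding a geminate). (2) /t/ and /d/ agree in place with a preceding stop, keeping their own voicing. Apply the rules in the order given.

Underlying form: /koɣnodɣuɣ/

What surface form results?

[koɣnoɣɣuɣ]

Rule 1: /d/ before /ɣ/ → [ɣ] (total assimilation)
After rule 1: koɣnoɣɣuɣ
Rule 2: no segment meets the rule's conditions; no change.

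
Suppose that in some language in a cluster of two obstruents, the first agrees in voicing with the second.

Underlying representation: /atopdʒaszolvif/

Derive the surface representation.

[atobdʒazzolvif]

/p/ before /dʒ/ (voiced) → [b]
/s/ before /z/ (voiced) → [z]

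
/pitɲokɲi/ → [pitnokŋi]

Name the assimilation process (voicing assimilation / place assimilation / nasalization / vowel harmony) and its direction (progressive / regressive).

place assimilation, progressive

/ɲ/→[n] /ɲ/→[ŋ].
Each target copies a feature from the preceding segment, so the direction is progressive.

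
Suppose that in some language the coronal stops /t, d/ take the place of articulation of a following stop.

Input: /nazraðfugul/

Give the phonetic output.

no segment meets the rule's conditions; no change.

[nazraðfugul]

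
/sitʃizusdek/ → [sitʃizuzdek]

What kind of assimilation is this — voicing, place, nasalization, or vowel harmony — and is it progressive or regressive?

/s/→[z].
Each target copies a feature from the following segment, so the direction is regressive.

voicing assimilation, regressive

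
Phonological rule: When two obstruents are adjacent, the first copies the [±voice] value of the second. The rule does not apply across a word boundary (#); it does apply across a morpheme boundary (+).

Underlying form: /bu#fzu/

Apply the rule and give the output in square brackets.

[bu#vzu]

/f/ before /z/ (voiced) → [v]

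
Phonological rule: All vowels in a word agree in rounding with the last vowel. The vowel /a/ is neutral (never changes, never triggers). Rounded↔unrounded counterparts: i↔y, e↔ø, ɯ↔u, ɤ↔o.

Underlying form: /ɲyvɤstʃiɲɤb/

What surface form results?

/y/ harmonizes with /ɤ/ ([-round]) → [i]

[ɲivɤstʃiɲɤb]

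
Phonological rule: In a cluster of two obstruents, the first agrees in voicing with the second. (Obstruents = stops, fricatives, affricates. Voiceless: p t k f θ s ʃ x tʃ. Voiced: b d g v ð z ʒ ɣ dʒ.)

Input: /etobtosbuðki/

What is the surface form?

[etoptozbuθki]

/b/ before /t/ (voiceless) → [p]
/s/ before /b/ (voiced) → [z]
/ð/ before /k/ (voiceless) → [θ]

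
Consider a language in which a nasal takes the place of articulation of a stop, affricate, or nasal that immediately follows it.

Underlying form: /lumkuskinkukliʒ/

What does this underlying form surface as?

[luŋkuskiŋkukliʒ]

/m/ before /k/ (velar) → [ŋ]
/n/ before /k/ (velar) → [ŋ]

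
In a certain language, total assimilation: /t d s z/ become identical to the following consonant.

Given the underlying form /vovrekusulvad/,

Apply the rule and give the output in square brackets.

no segment meets the rule's conditions; no change.

[vovrekusulvad]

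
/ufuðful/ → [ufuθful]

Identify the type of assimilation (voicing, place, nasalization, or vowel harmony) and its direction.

voicing assimilation, regressive

/ð/→[θ].
Each target copies a feature from the following segment, so the direction is regressive.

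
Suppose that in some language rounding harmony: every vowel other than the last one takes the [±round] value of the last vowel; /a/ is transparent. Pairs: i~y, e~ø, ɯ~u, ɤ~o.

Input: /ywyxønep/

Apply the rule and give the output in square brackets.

/y/ harmonizes with /e/ ([-round]) → [i]
/y/ harmonizes with /e/ ([-round]) → [i]
/ø/ harmonizes with /e/ ([-round]) → [e]

[iwixenep]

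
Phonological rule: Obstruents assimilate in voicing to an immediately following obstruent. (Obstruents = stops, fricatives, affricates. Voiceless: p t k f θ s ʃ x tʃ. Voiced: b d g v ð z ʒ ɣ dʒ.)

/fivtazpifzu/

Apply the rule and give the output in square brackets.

[fiftaspivzu]

/v/ before /t/ (voiceless) → [f]
/z/ before /p/ (voiceless) → [s]
/f/ before /z/ (voiced) → [v]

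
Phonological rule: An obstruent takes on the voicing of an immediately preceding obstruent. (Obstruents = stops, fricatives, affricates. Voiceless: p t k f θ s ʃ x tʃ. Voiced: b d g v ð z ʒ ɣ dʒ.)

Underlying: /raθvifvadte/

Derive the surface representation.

[raθfiffadde]

/v/ after /θ/ (voiceless) → [f]
/v/ after /f/ (voiceless) → [f]
/t/ after /d/ (voiced) → [d]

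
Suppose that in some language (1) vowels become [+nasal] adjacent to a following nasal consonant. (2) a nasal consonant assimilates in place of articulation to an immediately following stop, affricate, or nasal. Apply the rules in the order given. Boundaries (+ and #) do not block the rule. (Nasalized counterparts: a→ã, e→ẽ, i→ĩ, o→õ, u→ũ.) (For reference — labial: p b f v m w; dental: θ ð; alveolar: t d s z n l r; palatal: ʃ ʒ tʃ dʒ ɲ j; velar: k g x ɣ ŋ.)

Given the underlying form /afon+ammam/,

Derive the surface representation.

Rule 1: /o/ before nasal /n/ → [õ]
Rule 1: /a/ before nasal /m/ → [ã]
Rule 1: /a/ before nasal /m/ → [ã]
After rule 1: afõn+ãmmãm
Rule 2: no segment meets the rule's conditions; no change.

[afõn+ãmmãm]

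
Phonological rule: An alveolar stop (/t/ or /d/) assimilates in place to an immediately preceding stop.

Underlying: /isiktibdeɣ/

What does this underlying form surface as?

[isikkibbeɣ]

/t/ after /k/ (velar) → [k]
/d/ after /b/ (labial) → [b]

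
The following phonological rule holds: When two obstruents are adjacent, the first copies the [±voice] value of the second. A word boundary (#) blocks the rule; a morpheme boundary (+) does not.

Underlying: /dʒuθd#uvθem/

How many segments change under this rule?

2

/θ/ before /d/ (voiced) → [ð]
/v/ before /θ/ (voiceless) → [f]
2 segments change.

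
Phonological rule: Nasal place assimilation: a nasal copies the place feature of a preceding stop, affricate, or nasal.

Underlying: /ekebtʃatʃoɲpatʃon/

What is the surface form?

no segment meets the rule's conditions; no change.

[ekebtʃatʃoɲpatʃon]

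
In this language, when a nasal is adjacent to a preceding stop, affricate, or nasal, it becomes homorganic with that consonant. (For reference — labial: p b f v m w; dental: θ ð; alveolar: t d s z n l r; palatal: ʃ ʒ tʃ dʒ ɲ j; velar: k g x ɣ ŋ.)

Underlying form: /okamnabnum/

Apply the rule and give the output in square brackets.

[okammabmum]

/n/ after /m/ (labial) → [m]
/n/ after /b/ (labial) → [m]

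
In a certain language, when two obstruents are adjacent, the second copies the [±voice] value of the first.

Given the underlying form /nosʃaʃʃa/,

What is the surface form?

no segment meets the rule's conditions; no change.

[nosʃaʃʃa]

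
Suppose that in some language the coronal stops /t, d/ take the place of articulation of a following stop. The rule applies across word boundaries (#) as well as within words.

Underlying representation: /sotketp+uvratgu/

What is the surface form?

[sokkepp+uvrakgu]

/t/ before /k/ (velar) → [k]
/t/ before /p/ (labial) → [p]
/t/ before /g/ (velar) → [k]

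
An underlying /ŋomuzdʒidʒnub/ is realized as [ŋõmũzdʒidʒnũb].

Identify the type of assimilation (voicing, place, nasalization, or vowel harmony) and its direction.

/o/→[õ] /u/→[ũ] /u/→[ũ].
Each target copies a feature from the preceding segment, so the direction is progressive.

nasalization, progressive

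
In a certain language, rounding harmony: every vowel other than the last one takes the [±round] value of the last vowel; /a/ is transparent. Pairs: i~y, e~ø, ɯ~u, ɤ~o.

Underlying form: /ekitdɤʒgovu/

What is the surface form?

[økytdoʒgovu]

/e/ harmonizes with /u/ ([+round]) → [ø]
/i/ harmonizes with /u/ ([+round]) → [y]
/ɤ/ harmonizes with /u/ ([+round]) → [o]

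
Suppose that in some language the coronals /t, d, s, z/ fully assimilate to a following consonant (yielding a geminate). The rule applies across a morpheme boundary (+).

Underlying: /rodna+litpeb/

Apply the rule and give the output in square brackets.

[ronna+lippeb]

/d/ before /n/ → [n] (total assimilation)
/t/ before /p/ → [p] (total assimilation)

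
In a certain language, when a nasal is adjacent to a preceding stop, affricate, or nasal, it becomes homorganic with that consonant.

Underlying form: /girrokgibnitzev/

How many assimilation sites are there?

1

/n/ after /b/ (labial) → [m]
1 segment changes.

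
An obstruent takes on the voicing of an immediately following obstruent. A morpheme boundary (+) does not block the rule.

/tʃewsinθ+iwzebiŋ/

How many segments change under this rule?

0

No segment meets the rule's conditions.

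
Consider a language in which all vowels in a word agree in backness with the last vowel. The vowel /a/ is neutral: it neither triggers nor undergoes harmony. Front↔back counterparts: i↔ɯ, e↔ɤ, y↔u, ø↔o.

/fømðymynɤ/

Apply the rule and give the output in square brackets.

/ø/ harmonizes with /ɤ/ ([+back]) → [o]
/y/ harmonizes with /ɤ/ ([+back]) → [u]
/y/ harmonizes with /ɤ/ ([+back]) → [u]

[fomðumunɤ]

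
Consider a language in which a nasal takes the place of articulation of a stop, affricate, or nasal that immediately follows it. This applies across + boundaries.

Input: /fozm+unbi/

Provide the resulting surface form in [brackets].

[fozm+umbi]

/n/ before /b/ (labial) → [m]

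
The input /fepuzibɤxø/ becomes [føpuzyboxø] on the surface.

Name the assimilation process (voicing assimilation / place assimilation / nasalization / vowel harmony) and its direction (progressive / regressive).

vowel harmony, regressive

/e/→[ø] /i/→[y] /ɤ/→[o].
Vowels agree with the last vowel, so the harmony is regressive.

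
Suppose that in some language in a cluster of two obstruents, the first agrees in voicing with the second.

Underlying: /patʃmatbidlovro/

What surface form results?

[patʃmadbidlovro]

/t/ before /b/ (voiced) → [d]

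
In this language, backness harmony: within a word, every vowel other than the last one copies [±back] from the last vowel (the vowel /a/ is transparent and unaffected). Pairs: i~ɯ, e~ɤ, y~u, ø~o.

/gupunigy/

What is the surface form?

/u/ harmonizes with /y/ ([-back]) → [y]
/u/ harmonizes with /y/ ([-back]) → [y]

[gypynigy]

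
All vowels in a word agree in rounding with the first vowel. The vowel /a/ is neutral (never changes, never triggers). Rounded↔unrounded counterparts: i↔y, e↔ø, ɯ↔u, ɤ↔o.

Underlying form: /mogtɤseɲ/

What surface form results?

[mogtosøɲ]

/ɤ/ harmonizes with /o/ ([+round]) → [o]
/e/ harmonizes with /o/ ([+round]) → [ø]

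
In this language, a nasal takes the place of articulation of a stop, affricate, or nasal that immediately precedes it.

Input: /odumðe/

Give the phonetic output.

no segment meets the rule's conditions; no change.

[odumðe]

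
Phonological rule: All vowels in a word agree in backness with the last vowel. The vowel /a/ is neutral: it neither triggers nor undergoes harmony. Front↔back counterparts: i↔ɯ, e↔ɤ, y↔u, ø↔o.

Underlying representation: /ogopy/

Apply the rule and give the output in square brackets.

/o/ harmonizes with /y/ ([-back]) → [ø]
/o/ harmonizes with /y/ ([-back]) → [ø]

[øgøpy]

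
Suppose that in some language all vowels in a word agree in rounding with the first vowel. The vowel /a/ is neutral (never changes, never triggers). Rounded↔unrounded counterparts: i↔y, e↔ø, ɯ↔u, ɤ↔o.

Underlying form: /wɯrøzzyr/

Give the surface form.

[wɯrezzir]

/ø/ harmonizes with /ɯ/ ([-round]) → [e]
/y/ harmonizes with /ɯ/ ([-round]) → [i]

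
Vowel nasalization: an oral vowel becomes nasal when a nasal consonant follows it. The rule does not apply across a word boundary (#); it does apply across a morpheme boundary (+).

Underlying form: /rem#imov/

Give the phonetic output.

/e/ before nasal /m/ → [ẽ]
/i/ before nasal /m/ → [ĩ]

[rẽm#ĩmov]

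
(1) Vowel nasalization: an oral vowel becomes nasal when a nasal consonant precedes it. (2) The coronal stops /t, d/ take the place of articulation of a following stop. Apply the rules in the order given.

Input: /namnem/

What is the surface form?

Rule 1: /a/ after nasal /n/ → [ã]
Rule 1: /e/ after nasal /n/ → [ẽ]
After rule 1: nãmnẽm
Rule 2: no segment meets the rule's conditions; no change.

[nãmnẽm]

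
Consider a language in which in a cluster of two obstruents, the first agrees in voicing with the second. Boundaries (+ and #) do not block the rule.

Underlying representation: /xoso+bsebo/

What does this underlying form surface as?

[xoso+psebo]

/b/ before /s/ (voiceless) → [p]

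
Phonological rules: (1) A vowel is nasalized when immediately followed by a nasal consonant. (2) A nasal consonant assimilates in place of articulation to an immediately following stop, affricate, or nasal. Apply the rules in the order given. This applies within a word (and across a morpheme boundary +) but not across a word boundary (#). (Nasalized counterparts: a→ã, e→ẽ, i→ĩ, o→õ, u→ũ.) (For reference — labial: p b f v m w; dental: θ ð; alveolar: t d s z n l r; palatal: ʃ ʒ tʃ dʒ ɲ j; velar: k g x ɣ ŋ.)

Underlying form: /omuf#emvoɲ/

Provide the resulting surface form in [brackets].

[õmuf#ẽmvõɲ]

Rule 1: /o/ before nasal /m/ → [õ]
Rule 1: /e/ before nasal /m/ → [ẽ]
Rule 1: /o/ before nasal /ɲ/ → [õ]
After rule 1: õmuf#ẽmvõɲ
Rule 2: no segment meets the rule's conditions; no change.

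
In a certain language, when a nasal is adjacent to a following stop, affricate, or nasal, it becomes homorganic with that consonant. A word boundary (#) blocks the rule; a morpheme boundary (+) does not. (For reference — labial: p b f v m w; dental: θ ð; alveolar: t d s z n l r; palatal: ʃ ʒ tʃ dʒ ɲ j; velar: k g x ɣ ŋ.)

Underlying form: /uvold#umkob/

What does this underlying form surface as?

[uvold#uŋkob]

/m/ before /k/ (velar) → [ŋ]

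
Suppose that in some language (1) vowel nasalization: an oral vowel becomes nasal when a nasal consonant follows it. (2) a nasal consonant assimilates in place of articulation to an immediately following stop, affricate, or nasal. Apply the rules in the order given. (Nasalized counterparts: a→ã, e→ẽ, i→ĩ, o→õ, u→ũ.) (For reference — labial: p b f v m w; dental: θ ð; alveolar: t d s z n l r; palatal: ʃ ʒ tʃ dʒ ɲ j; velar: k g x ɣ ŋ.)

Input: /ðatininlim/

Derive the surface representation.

[ðatĩnĩnlĩm]

Rule 1: /i/ before nasal /n/ → [ĩ]
Rule 1: /i/ before nasal /n/ → [ĩ]
Rule 1: /i/ before nasal /m/ → [ĩ]
After rule 1: ðatĩnĩnlĩm
Rule 2: no segment meets the rule's conditions; no change.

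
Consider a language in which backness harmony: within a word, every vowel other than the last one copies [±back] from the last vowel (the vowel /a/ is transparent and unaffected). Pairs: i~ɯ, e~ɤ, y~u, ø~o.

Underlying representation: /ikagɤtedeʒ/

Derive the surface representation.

/ɤ/ harmonizes with /e/ ([-back]) → [e]

[ikagetedeʒ]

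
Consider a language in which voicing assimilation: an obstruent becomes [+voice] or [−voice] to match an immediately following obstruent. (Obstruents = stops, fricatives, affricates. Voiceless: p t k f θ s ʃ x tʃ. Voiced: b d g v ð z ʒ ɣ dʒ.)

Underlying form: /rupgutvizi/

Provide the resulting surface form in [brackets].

[rubgudvizi]

/p/ before /g/ (voiced) → [b]
/t/ before /v/ (voiced) → [d]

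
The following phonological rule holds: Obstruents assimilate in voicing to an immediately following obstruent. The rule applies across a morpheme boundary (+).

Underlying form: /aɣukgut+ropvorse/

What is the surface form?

/k/ before /g/ (voiced) → [g]
/p/ before /v/ (voiced) → [b]

[aɣuggut+robvorse]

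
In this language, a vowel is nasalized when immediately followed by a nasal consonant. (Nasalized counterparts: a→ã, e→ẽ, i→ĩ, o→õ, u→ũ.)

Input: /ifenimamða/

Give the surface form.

/e/ before nasal /n/ → [ẽ]
/i/ before nasal /m/ → [ĩ]
/a/ before nasal /m/ → [ã]

[ifẽnĩmãmða]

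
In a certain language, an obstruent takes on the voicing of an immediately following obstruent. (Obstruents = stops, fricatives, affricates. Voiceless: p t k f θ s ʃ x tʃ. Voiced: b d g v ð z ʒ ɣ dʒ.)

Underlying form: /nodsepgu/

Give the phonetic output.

/d/ before /s/ (voiceless) → [t]
/p/ before /g/ (voiced) → [b]

[notsebgu]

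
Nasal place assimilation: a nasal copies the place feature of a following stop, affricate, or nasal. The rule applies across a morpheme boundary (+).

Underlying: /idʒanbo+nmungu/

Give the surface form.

/n/ before /b/ (labial) → [m]
/n/ before /m/ (labial) → [m]
/n/ before /g/ (velar) → [ŋ]

[idʒambo+mmuŋgu]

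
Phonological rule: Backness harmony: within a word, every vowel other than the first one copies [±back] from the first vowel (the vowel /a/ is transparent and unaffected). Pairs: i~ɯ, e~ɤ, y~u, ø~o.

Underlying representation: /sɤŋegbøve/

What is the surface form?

/e/ harmonizes with /ɤ/ ([+back]) → [ɤ]
/ø/ harmonizes with /ɤ/ ([+back]) → [o]
/e/ harmonizes with /ɤ/ ([+back]) → [ɤ]

[sɤŋɤgbovɤ]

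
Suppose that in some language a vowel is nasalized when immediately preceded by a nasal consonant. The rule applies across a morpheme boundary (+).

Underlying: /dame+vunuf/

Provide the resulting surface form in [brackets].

[damẽ+vunũf]

/e/ after nasal /m/ → [ẽ]
/u/ after nasal /n/ → [ũ]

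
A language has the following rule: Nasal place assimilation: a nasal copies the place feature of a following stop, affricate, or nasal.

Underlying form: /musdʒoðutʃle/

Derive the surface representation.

[musdʒoðutʃle]

no segment meets the rule's conditions; no change.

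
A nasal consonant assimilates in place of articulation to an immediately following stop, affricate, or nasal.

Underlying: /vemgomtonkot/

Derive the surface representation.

/m/ before /g/ (velar) → [ŋ]
/m/ before /t/ (alveolar) → [n]
/n/ before /k/ (velar) → [ŋ]

[veŋgontoŋkot]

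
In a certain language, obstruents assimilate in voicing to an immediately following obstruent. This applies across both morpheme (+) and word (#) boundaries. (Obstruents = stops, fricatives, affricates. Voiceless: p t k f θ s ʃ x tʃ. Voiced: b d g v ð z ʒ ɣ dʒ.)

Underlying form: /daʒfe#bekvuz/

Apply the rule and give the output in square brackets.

/ʒ/ before /f/ (voiceless) → [ʃ]
/k/ before /v/ (voiced) → [g]

[daʃfe#begvuz]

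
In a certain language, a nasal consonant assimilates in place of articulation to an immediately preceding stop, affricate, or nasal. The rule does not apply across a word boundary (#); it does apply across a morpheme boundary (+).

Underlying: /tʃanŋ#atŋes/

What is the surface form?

[tʃann#atnes]

/ŋ/ after /n/ (alveolar) → [n]
/ŋ/ after /t/ (alveolar) → [n]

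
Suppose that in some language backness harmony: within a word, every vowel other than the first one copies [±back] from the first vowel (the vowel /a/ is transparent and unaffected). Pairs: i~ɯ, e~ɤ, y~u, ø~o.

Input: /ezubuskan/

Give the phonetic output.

/u/ harmonizes with /e/ ([-back]) → [y]
/u/ harmonizes with /e/ ([-back]) → [y]

[ezybyskan]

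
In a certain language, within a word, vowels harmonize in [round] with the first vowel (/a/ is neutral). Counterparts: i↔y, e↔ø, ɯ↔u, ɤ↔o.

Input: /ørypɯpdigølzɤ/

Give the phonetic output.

[ørypupdygølzo]

/ɯ/ harmonizes with /ø/ ([+round]) → [u]
/i/ harmonizes with /ø/ ([+round]) → [y]
/ɤ/ harmonizes with /ø/ ([+round]) → [o]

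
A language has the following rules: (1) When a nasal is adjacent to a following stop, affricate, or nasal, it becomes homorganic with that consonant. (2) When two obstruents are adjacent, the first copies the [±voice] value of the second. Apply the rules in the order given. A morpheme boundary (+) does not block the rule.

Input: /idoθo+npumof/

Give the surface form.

Rule 1: /n/ before /p/ (labial) → [m]
After rule 1: idoθo+mpumof
Rule 2: no segment meets the rule's conditions; no change.

[idoθo+mpumof]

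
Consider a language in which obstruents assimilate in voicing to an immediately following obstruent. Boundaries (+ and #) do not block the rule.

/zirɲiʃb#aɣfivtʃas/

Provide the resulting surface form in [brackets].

/ʃ/ before /b/ (voiced) → [ʒ]
/ɣ/ before /f/ (voiceless) → [x]
/v/ before /tʃ/ (voiceless) → [f]

[zirɲiʒb#axfiftʃas]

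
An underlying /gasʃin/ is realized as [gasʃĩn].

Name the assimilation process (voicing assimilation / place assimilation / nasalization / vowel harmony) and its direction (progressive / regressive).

nasalization, regressive

/i/→[ĩ].
Each target copies a feature from the following segment, so the direction is regressive.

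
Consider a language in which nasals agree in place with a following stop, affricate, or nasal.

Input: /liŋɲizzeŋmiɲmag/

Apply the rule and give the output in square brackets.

/ŋ/ before /ɲ/ (palatal) → [ɲ]
/ŋ/ before /m/ (labial) → [m]
/ɲ/ before /m/ (labial) → [m]

[liɲɲizzemmimmag]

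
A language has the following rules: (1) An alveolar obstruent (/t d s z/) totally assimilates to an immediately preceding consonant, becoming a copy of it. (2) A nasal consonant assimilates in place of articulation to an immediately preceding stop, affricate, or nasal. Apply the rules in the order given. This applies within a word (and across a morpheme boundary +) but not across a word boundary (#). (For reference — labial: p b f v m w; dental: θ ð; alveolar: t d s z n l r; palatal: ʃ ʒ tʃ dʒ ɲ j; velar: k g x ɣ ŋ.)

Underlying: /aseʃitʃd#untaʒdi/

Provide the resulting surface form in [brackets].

Rule 1: /d/ after /tʃ/ → [tʃ] (total assimilation)
Rule 1: /t/ after /n/ → [n] (total assimilation)
Rule 1: /d/ after /ʒ/ → [ʒ] (total assimilation)
After rule 1: aseʃitʃtʃ#unnaʒʒi
Rule 2: no segment meets the rule's conditions; no change.

[aseʃitʃtʃ#unnaʒʒi]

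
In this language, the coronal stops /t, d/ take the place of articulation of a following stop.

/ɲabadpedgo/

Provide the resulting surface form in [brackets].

[ɲababpeggo]

/d/ before /p/ (labial) → [b]
/d/ before /g/ (velar) → [g]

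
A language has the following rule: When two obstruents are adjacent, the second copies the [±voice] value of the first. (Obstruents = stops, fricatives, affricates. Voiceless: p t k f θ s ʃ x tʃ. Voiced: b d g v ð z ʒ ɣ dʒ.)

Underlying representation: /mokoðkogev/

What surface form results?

/k/ after /ð/ (voiced) → [g]

[mokoðgogev]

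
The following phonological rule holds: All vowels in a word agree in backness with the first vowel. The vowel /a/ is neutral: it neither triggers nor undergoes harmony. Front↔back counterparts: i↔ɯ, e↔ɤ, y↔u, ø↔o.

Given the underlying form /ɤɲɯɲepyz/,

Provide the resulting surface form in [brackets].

/e/ harmonizes with /ɤ/ ([+back]) → [ɤ]
/y/ harmonizes with /ɤ/ ([+back]) → [u]

[ɤɲɯɲɤpuz]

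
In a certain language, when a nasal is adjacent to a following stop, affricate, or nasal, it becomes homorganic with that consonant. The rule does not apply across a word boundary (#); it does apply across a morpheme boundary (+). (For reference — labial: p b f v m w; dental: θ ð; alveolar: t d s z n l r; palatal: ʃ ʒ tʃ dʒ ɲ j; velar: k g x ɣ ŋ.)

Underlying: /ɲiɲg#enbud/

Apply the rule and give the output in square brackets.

/ɲ/ before /g/ (velar) → [ŋ]
/n/ before /b/ (labial) → [m]

[ɲiŋg#embud]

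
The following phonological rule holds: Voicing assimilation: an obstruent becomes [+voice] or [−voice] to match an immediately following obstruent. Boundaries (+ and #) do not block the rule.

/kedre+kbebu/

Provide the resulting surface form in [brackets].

/k/ before /b/ (voiced) → [g]

[kedre+gbebu]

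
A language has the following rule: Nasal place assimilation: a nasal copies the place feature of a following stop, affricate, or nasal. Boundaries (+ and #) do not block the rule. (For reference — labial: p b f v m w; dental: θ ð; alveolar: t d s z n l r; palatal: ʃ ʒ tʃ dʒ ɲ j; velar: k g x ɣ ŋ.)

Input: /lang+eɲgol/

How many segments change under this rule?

2

/n/ before /g/ (velar) → [ŋ]
/ɲ/ before /g/ (velar) → [ŋ]
2 segments change.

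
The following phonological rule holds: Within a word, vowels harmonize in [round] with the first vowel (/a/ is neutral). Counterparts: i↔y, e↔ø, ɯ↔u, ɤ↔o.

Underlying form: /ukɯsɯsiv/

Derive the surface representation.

/ɯ/ harmonizes with /u/ ([+round]) → [u]
/ɯ/ harmonizes with /u/ ([+round]) → [u]
/i/ harmonizes with /u/ ([+round]) → [y]

[ukususyv]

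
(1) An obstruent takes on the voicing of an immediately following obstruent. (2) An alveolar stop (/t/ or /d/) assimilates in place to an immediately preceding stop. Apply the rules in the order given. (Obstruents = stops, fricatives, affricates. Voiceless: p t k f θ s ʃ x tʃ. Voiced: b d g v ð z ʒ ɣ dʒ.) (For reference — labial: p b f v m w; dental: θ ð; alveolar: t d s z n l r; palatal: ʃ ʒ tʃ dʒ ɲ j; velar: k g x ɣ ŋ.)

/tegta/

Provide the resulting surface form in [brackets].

Rule 1: /g/ before /t/ (voiceless) → [k]
After rule 1: tekta
Rule 2: /t/ after /k/ (velar) → [k]

[tekka]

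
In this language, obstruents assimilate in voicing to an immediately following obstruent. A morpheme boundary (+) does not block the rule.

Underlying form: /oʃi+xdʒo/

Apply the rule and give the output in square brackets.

[oʃi+ɣdʒo]

/x/ before /dʒ/ (voiced) → [ɣ]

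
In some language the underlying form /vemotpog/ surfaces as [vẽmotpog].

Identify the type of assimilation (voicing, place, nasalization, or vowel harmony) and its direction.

nasalization, regressive

/e/→[ẽ].
Each target copies a feature from the following segment, so the direction is regressive.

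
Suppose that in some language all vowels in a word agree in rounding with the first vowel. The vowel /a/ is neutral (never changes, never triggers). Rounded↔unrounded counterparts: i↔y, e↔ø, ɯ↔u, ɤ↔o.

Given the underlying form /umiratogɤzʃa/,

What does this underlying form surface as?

/i/ harmonizes with /u/ ([+round]) → [y]
/ɤ/ harmonizes with /u/ ([+round]) → [o]

[umyratogozʃa]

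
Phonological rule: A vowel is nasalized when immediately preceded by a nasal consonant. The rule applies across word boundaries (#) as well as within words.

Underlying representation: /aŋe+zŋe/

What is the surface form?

[aŋẽ+zŋẽ]

/e/ after nasal /ŋ/ → [ẽ]
/e/ after nasal /ŋ/ → [ẽ]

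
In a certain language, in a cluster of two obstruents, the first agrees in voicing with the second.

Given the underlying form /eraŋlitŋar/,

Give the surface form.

[eraŋlitŋar]

no segment meets the rule's conditions; no change.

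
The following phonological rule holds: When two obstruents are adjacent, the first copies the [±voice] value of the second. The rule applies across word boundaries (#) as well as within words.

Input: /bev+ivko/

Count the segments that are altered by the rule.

1

/v/ before /k/ (voiceless) → [f]
1 segment changes.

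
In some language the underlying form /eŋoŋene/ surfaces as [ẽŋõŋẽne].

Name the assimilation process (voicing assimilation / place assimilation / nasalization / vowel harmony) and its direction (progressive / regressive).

nasalization, regressive

/e/→[ẽ] /o/→[õ] /e/→[ẽ].
Each target copies a feature from the following segment, so the direction is regressive.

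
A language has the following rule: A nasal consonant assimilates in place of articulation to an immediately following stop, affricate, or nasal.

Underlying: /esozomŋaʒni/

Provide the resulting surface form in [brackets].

[esozoŋŋaʒni]

/m/ before /ŋ/ (velar) → [ŋ]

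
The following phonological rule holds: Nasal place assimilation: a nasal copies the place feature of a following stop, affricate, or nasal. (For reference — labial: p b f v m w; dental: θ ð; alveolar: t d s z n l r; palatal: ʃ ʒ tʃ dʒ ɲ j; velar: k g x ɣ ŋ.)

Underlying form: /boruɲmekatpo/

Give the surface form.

[borummekatpo]

/ɲ/ before /m/ (labial) → [m]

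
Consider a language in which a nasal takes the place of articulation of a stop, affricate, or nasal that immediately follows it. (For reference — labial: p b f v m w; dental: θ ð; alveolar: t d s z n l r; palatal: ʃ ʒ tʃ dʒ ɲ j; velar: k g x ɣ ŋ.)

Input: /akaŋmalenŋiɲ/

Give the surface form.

/ŋ/ before /m/ (labial) → [m]
/n/ before /ŋ/ (velar) → [ŋ]

[akammaleŋŋiɲ]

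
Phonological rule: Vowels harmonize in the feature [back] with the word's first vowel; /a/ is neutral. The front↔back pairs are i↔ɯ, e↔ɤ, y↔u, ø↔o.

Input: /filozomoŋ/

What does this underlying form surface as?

[filøzømøŋ]

/o/ harmonizes with /i/ ([-back]) → [ø]
/o/ harmonizes with /i/ ([-back]) → [ø]
/o/ harmonizes with /i/ ([-back]) → [ø]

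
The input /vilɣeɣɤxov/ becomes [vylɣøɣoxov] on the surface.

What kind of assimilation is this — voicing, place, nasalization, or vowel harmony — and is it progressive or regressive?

/i/→[y] /e/→[ø] /ɤ/→[o].
Vowels agree with the last vowel, so the harmony is regressive.

vowel harmony, regressive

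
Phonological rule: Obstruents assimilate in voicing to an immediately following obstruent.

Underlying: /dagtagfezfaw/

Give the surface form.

[daktakfesfaw]

/g/ before /t/ (voiceless) → [k]
/g/ before /f/ (voiceless) → [k]
/z/ before /f/ (voiceless) → [s]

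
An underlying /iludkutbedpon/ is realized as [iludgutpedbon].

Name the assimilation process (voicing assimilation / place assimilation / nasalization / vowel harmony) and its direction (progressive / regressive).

voicing assimilation, progressive

/k/→[g] /b/→[p] /p/→[b].
Each target copies a feature from the preceding segment, so the direction is progressive.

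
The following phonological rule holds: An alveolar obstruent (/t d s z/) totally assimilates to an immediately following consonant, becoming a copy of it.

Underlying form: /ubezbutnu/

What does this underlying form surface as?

/z/ before /b/ → [b] (total assimilation)
/t/ before /n/ → [n] (total assimilation)

[ubebbunnu]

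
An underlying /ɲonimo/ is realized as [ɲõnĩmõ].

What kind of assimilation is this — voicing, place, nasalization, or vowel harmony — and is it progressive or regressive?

/o/→[õ] /i/→[ĩ] /o/→[õ].
Each target copies a feature from the preceding segment, so the direction is progressive.

nasalization, progressive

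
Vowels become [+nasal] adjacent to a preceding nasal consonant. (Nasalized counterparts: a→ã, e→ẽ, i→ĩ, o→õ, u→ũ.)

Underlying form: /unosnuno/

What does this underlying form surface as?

/o/ after nasal /n/ → [õ]
/u/ after nasal /n/ → [ũ]
/o/ after nasal /n/ → [õ]

[unõsnũnõ]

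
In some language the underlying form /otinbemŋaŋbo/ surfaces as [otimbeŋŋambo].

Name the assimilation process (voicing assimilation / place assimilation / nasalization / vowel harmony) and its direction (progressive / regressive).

place assimilation, regressive

/n/→[m] /m/→[ŋ] /ŋ/→[m].
Each target copies a feature from the following segment, so the direction is regressive.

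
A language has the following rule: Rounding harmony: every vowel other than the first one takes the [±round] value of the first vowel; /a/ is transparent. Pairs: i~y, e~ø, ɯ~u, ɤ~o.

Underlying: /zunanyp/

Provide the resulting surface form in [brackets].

[zunanyp]

no segment meets the rule's conditions; no change.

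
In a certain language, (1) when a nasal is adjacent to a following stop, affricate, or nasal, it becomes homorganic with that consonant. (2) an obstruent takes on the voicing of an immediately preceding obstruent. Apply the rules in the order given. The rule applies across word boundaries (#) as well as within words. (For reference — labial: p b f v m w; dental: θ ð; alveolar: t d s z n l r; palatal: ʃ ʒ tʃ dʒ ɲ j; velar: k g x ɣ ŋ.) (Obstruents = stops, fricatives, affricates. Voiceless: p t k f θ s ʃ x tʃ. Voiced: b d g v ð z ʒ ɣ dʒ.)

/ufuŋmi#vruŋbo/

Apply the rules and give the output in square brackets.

[ufummi#vrumbo]

Rule 1: /ŋ/ before /m/ (labial) → [m]
Rule 1: /ŋ/ before /b/ (labial) → [m]
After rule 1: ufummi#vrumbo
Rule 2: no segment meets the rule's conditions; no change.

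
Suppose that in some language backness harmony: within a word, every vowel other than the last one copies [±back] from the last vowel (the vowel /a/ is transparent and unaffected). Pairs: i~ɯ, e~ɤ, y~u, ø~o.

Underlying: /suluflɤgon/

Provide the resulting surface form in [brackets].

[suluflɤgon]

no segment meets the rule's conditions; no change.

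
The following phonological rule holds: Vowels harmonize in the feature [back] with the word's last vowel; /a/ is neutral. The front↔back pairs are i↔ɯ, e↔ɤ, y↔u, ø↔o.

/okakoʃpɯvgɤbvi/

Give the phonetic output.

[økakøʃpivgebvi]

/o/ harmonizes with /i/ ([-back]) → [ø]
/o/ harmonizes with /i/ ([-back]) → [ø]
/ɯ/ harmonizes with /i/ ([-back]) → [i]
/ɤ/ harmonizes with /i/ ([-back]) → [e]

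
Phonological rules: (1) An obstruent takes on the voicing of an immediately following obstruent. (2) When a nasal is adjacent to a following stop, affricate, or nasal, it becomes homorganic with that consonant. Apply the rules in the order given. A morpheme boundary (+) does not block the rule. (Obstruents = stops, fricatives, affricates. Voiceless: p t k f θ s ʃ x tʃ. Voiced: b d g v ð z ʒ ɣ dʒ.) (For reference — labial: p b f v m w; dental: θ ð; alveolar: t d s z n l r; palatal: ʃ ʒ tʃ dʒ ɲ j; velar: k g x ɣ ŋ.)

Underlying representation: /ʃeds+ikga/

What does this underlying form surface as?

[ʃets+igga]

Rule 1: /d/ before /s/ (voiceless) → [t]
Rule 1: /k/ before /g/ (voiced) → [g]
After rule 1: ʃets+igga
Rule 2: no segment meets the rule's conditions; no change.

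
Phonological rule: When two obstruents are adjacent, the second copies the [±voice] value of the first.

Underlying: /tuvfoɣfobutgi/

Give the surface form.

[tuvvoɣvobutki]

/f/ after /v/ (voiced) → [v]
/f/ after /ɣ/ (voiced) → [v]
/g/ after /t/ (voiceless) → [k]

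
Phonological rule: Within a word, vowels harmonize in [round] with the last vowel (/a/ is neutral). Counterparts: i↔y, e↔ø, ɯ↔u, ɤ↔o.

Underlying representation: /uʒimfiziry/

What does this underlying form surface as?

/i/ harmonizes with /y/ ([+round]) → [y]
/i/ harmonizes with /y/ ([+round]) → [y]
/i/ harmonizes with /y/ ([+round]) → [y]

[uʒymfyzyry]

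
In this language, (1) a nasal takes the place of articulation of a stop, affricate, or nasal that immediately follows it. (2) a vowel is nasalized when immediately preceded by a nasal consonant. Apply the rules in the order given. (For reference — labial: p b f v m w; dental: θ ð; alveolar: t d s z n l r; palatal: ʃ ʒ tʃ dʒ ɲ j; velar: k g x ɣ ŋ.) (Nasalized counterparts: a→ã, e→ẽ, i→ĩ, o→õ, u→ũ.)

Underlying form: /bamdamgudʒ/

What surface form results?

[bandaŋgudʒ]

Rule 1: /m/ before /d/ (alveolar) → [n]
Rule 1: /m/ before /g/ (velar) → [ŋ]
After rule 1: bandaŋgudʒ
Rule 2: no segment meets the rule's conditions; no change.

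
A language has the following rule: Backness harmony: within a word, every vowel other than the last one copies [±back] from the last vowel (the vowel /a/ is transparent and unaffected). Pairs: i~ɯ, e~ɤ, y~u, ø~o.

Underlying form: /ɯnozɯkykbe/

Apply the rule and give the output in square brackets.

/ɯ/ harmonizes with /e/ ([-back]) → [i]
/o/ harmonizes with /e/ ([-back]) → [ø]
/ɯ/ harmonizes with /e/ ([-back]) → [i]

[inøzikykbe]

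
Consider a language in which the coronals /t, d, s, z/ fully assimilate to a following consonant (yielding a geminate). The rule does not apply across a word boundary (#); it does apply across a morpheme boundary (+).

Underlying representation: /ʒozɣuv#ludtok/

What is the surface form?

/z/ before /ɣ/ → [ɣ] (total assimilation)
/d/ before /t/ → [t] (total assimilation)

[ʒoɣɣuv#luttok]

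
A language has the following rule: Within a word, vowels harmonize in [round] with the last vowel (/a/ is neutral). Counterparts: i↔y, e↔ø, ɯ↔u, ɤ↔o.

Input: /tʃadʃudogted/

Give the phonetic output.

/u/ harmonizes with /e/ ([-round]) → [ɯ]
/o/ harmonizes with /e/ ([-round]) → [ɤ]

[tʃadʃɯdɤgted]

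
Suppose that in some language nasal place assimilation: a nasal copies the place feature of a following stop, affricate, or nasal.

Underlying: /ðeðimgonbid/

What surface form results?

/m/ before /g/ (velar) → [ŋ]
/n/ before /b/ (labial) → [m]

[ðeðiŋgombid]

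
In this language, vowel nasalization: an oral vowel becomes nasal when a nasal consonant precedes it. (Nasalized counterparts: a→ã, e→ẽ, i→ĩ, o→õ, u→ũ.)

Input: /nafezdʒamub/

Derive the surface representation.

/a/ after nasal /n/ → [ã]
/u/ after nasal /m/ → [ũ]

[nãfezdʒamũb]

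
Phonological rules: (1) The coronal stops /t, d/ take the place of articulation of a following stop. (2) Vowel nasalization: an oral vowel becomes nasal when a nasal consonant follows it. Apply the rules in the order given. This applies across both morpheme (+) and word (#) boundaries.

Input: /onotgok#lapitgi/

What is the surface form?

Rule 1: /t/ before /g/ (velar) → [k]
Rule 1: /t/ before /g/ (velar) → [k]
After rule 1: onokgok#lapikgi
Rule 2: /o/ before nasal /n/ → [õ]

[õnokgok#lapikgi]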